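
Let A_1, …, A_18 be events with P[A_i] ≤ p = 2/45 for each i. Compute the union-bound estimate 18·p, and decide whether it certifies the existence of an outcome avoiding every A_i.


Union bound: P[∪_{i=1}^{18} A_i] ≤ Σ_i P[A_i] ≤ 18·p = 18·(2/45) = 4/5.
Numerically: 4/5 ≈ 0.800.
Is 4/5 < 1? YES.
Since P[∪ A_i] ≤ 4/5 < 1, the complement has P[∩ A_i^c] ≥ 1 − 4/5 = 1/5 > 0, so some outcome avoids every A_i.

18·p = 4/5 ≈ 0.800; existence CERTIFIED by the union bound.


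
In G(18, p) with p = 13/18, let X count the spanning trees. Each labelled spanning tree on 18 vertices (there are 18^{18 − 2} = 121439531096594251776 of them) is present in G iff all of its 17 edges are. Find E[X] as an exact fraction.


K_18 has 18^{18 − 2} = 121439531096594251776 labelled spanning trees.
For each such spanning tree H, let X_H = 1 if all 17 edges of H are present in G. Then P[X_H = 1] = p^{17} = (13/18)^{17} = 8650415919381337933/2185911559738696531968.
By linearity of expectation: E[X] = Σ_H E[X_H] = 121439531096594251776 · p^{17} = 121439531096594251776 · 8650415919381337933/2185911559738696531968 = 8650415919381337933/18.
Numerically: E[X] ≈ 4.8058e+17.

E[X] = 121439531096594251776 · (13/18)^{17} = 8650415919381337933/18 ≈ 4.8058e+17.


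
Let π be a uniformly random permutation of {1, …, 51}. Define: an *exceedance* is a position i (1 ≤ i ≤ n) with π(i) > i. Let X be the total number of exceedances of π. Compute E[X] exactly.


Write X = Σ_{i=1}^{51} X_i, where X_i = 1_{π(i) > i}.
For each fixed i, π(i) is uniform over {1, …, 51} (marginal of a uniform permutation), so P[π(i) > i] = (n − i)/n. Summing: Σ_{i=1}^{51} (n − i)/n = (0 + 1 + … + 50)/51 = 51(51 − 1)/(2·51) = (51 − 1)/2.
Hence E[X] = Σ_{i=1}^{51} (51 − i)/51 = 25 ≈ 25.0000.

E[X] = 25 = 25.0000.


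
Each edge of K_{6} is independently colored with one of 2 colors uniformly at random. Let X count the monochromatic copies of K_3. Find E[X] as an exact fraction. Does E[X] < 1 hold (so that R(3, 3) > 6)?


E[X] = C(6, 3) · 2^{1 − 3} = 20 · 2^{−2} = 20/4.
As a reduced fraction: E[X] = 5 ≈ 5.0000000.
Is E[X] < 1? NO.
Since E[X] ≥ 1, the first-moment bound is inconclusive at n = 6; it does NOT by itself certify R(3, 3) > 6.

E[X] = 5 ≈ 5.0000000; E[X] ≥ 1; first-moment method inconclusive here.


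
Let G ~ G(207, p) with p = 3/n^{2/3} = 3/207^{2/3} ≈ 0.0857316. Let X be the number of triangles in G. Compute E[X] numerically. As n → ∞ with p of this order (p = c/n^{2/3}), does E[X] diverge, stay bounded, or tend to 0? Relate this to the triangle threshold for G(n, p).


Number of potential triangles: C(207, 3) = 1456935.
Each occurs with probability p³ ≈ (0.0857316)³ ≈ 6.30119723e-04.
By linearity: E[X] = C(207, 3)·p³ ≈ 1456935 · 6.30119723e-04 ≈ 918.043478.
Since α = 2/3 < 1, p = c/n^{2/3} ≫ 1/n is above the triangle threshold p ~ 1/n. Asymptotically E[X] ~ (c³/6)·n^{3(1−α)} = (3³/6)·n^{1} → ∞; triangles are abundant w.h.p.

E[X] ≈ 918.043478; in regime p = Θ(1/n^{2/3}) E[X] diverges (above the triangle threshold p ~ 1/n).


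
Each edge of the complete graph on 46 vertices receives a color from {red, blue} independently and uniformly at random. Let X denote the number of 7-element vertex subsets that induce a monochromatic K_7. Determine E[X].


Let X = Σ_S X_S over the C(46, 7) = 53524680 subsets S of size 7, where X_S = 1 if the K_7 on S is monochromatic.
For a fixed S, the K_7 on S has C(7, 2) = 21 edges. P[all 21 edges red] = (1/2)^21, and likewise for blue, so P[monochromatic] = 2·(1/2)^21 = 2^{1 − 21} = 1/1048576.
By linearity of expectation: E[X] = C(46, 7) · 2^{1 − 21} = 53524680 · 1/1048576 = 6690585/131072.
Numerically: E[X] ≈ 51.0451.

E[X] = C(46,7)·2^(1−C(7,2)) = 6690585/131072 ≈ 51.0451.


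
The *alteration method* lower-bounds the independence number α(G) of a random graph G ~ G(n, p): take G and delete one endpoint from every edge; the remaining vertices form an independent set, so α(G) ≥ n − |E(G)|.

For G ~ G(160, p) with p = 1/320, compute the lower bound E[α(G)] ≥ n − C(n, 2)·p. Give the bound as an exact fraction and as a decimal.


E[|E(G)|] = C(160, 2)·p = 12720 · (1/320) = 159/4.
E[α(G)] ≥ n − E[|E(G)|] = 160 − 159/4 = 481/4.
Numerically: ≈ 120.250000.
(This is only a lower bound; the true E[α(G)] may be larger.)

E[α(G)] ≥ 481/4 ≈ 120.250000.


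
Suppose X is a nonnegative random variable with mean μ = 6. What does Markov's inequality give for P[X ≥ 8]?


μ = E[X] = 6, a = 8.
Markov: P[X ≥ 8] ≤ μ/a = (6)/8 = 3/4.
Numerically: ≈ 0.7500.
(Since a = 8 > μ = 6.0000, the bound 3/4 is < 1 and informative.)

P[X ≥ 8] ≤ 3/4 ≈ 0.7500.


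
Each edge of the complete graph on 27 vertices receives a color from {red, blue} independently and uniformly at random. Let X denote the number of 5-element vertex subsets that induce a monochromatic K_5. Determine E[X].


Let X = Σ_S X_S over the C(27, 5) = 80730 subsets S of size 5, where X_S = 1 if the K_5 on S is monochromatic.
For a fixed S, the K_5 on S has C(5, 2) = 10 edges. P[all 10 edges red] = (1/2)^10, and likewise for blue, so P[monochromatic] = 2·(1/2)^10 = 2^{1 − 10} = 1/512.
Summing: E[X] = C(27, 5) · 2^{1 − 10} = 80730 · 1/512 = 40365/256.
Numerically: E[X] ≈ 157.676.

E[X] = C(27,5)·2^(1−C(5,2)) = 40365/256 ≈ 157.676.


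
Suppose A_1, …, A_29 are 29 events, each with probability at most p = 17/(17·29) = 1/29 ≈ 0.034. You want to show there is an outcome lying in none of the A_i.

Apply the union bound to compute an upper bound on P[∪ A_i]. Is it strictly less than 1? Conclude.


Union bound: P[∪_{i=1}^{29} A_i] ≤ Σ_i P[A_i] ≤ 29·p = 29·(1/29) = 1.
Numerically: 1 ≈ 1.000.
Is 1 < 1? NO.
Since the bound 1 is ≥ 1, the union bound is uninformative here; it does NOT by itself certify existence.

29·p = 1 ≈ 1.000; existence NOT certified by the union bound.


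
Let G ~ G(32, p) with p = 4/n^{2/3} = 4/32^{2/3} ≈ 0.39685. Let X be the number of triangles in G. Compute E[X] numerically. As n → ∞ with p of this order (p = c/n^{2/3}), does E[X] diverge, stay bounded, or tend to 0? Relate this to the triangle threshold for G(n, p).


Number of potential triangles: C(32, 3) = 4960.
Each occurs with probability p³ ≈ (0.39685)³ ≈ 6.25000000e-02.
By linearity: E[X] = C(32, 3)·p³ ≈ 4960 · 6.25000000e-02 ≈ 310.000000.
Since α = 2/3 < 1, p = c/n^{2/3} ≫ 1/n is above the triangle threshold p ~ 1/n. Asymptotically E[X] ~ (c³/6)·n^{3(1−α)} = (4³/6)·n^{1} → ∞; triangles are abundant w.h.p.

E[X] ≈ 310.000000; in regime p = Θ(1/n^{2/3}) E[X] diverges (above the triangle threshold p ~ 1/n).


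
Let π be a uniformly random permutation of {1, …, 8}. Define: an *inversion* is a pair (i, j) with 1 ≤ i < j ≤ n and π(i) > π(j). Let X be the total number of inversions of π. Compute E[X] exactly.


Write X = Σ X_I over the C(8, 2) = 28 pairs i < j, with X_I the indicator of one inversion.
There are 28 indicators.
For each fixed pair i < j, the values π(i) and π(j) are two distinct elements of {1, …, 8} in uniformly random order; by symmetry P[π(i) > π(j)] = 1/2.
By linearity: E[X] = 28 · (1/2) = C(8, 2) · (1/2) = 28/2 = 14 ≈ 14.0000.

E[X] = 14 = 14.0000.


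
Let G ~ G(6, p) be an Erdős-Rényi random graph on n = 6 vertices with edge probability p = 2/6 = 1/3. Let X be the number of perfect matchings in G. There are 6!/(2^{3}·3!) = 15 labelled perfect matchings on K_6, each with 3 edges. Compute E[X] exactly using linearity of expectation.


K_6 has 6!/(2^{3}·3!) = 15 labelled perfect matchings.
For each such perfect matching H, let X_H = 1 if all 3 edges of H are present in G. Then P[X_H = 1] = p^{3} = (1/3)^{3} = 1/27.
By linearity of expectation: E[X] = Σ_H E[X_H] = 15 · p^{3} = 15 · 1/27 = 5/9.
Numerically: E[X] ≈ 0.556.

E[X] = 15 · (1/3)^{3} = 5/9 ≈ 0.556.


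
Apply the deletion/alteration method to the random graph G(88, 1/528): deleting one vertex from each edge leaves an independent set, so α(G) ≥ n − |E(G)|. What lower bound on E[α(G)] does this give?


E[|E(G)|] = C(88, 2)·p = 3828 · (1/528) = 29/4.
E[α(G)] ≥ n − E[|E(G)|] = 88 − 29/4 = 323/4.
Numerically: ≈ 80.750000.
(This is only a lower bound; the true E[α(G)] may be larger.)

E[α(G)] ≥ 323/4 ≈ 80.750000.


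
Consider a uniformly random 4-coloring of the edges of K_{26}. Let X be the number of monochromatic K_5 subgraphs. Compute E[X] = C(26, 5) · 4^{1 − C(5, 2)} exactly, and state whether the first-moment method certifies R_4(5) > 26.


E[X] = C(26, 5) · 4^{1 − 10} = 65780 · 4^{−9} = 65780/262144.
As a reduced fraction: E[X] = 16445/65536 ≈ 0.2509308.
Is E[X] < 1? YES.
Since E[X] < 1, there exists a 4-coloring of K_{26} with no monochromatic K_5; hence R_4(5) > 26.

E[X] = 16445/65536 ≈ 0.2509308; E[X] < 1, so R_4(5) > 26.


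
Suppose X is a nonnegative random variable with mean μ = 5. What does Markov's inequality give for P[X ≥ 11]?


μ = E[X] = 5, a = 11.
Markov: P[X ≥ 11] ≤ μ/a = (5)/11 = 5/11.
Numerically: ≈ 0.455.
(Since a = 11 > μ = 5.000, the bound 5/11 is < 1 and informative.)

P[X ≥ 11] ≤ 5/11 ≈ 0.455.


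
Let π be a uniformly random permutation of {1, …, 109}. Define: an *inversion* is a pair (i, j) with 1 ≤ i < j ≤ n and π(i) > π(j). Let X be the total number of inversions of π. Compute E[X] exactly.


Write X = Σ X_I over the C(109, 2) = 5886 pairs i < j, with X_I the indicator of one inversion.
There are 5886 indicators.
For each fixed pair i < j, the values π(i) and π(j) are two distinct elements of {1, …, 109} in uniformly random order; by symmetry P[π(i) > π(j)] = 1/2.
By linearity: E[X] = 5886 · (1/2) = C(109, 2) · (1/2) = 5886/2 = 2943 ≈ 2943.0000.

E[X] = 2943 = 2943.0000.


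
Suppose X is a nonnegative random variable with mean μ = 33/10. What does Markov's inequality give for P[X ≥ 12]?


μ = E[X] = 33/10, a = 12.
Markov: P[X ≥ 12] ≤ μ/a = (33/10)/12 = 11/40.
Numerically: ≈ 0.275.
(Since a = 12 > μ = 3.300, the bound 11/40 is < 1 and informative.)

P[X ≥ 12] ≤ 11/40 ≈ 0.275.


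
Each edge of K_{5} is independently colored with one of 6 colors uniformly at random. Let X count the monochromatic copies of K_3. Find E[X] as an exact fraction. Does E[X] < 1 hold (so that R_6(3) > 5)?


E[X] = C(5, 3) · 6^{1 − 3} = 10 · 6^{−2} = 10/36.
As a reduced fraction: E[X] = 5/18 ≈ 0.2777778.
Is E[X] < 1? YES.
Since E[X] < 1, there exists a 6-coloring of K_{5} with no monochromatic K_3; hence R_6(3) > 5.

E[X] = 5/18 ≈ 0.2777778; E[X] < 1, so R_6(3) > 5.


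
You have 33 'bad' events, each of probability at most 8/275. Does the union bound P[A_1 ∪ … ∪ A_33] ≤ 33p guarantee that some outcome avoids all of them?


Union bound: P[∪_{i=1}^{33} A_i] ≤ Σ_i P[A_i] ≤ 33·p = 33·(8/275) = 24/25.
Numerically: 24/25 ≈ 0.960000.
Is 24/25 < 1? YES.
Since P[∪ A_i] ≤ 24/25 < 1, the complement has P[∩ A_i^c] ≥ 1 − 24/25 = 1/25 > 0, so some outcome avoids every A_i.

33·p = 24/25 ≈ 0.960000; existence CERTIFIED by the union bound.


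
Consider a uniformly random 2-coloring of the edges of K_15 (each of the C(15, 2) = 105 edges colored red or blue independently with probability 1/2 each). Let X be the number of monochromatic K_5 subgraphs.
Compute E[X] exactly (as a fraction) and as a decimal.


Let X = Σ_S X_S over the C(15, 5) = 3003 subsets S of size 5, where X_S = 1 if the K_5 on S is monochromatic.
For a fixed S, the K_5 on S has C(5, 2) = 10 edges. P[all 10 edges red] = (1/2)^10, and likewise for blue, so P[monochromatic] = 2·(1/2)^10 = 2^{1 − 10} = 1/512.
By linearity: E[X] = C(15, 5) · 2^{1 − 10} = 3003 · 1/512 = 3003/512.
Numerically: E[X] ≈ 5.865234.

E[X] = C(15,5)·2^(1−C(5,2)) = 3003/512 ≈ 5.865234.


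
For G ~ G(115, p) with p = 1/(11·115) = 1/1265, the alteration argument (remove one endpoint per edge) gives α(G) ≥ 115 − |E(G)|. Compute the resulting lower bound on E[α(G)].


E[|E(G)|] = C(115, 2)·p = 6555 · (1/1265) = 57/11.
E[α(G)] ≥ n − E[|E(G)|] = 115 − 57/11 = 1208/11.
Numerically: ≈ 109.81818.
(This is only a lower bound; the true E[α(G)] may be larger.)

E[α(G)] ≥ 1208/11 ≈ 109.81818.


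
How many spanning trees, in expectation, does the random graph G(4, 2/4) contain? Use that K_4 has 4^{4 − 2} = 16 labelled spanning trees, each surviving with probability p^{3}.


K_4 has 4^{4 − 2} = 16 labelled spanning trees.
For each such spanning tree H, let X_H = 1 if all 3 edges of H are present in G. Then P[X_H = 1] = p^{3} = (1/2)^{3} = 1/8.
Summing the indicators: E[X] = Σ_H E[X_H] = 16 · p^{3} = 16 · 1/8 = 2.
Numerically: E[X] ≈ 2.

E[X] = 16 · (1/2)^{3} = 2 ≈ 2.


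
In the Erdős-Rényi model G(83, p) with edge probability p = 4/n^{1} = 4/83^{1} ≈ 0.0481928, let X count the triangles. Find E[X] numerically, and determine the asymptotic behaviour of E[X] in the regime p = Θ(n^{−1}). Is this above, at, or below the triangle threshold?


Number of potential triangles: C(83, 3) = 91881.
Each occurs with probability p³ ≈ (0.0481928)³ ≈ 1.11929792e-04.
By linearity: E[X] = C(83, 3)·p³ ≈ 91881 · 1.11929792e-04 ≈ 10.284221.
Here α = 1, so p = 4/n is exactly at the triangle threshold p ~ 1/n. Asymptotically E[X] → c³/6 = 4³/6 = 32/3 ≈ 10.666667, a bounded constant. In this regime the triangle count is asymptotically Poisson(c³/6).

E[X] ≈ 10.284221; in regime p = Θ(1/n^{1}) E[X] stays bounded (at the triangle threshold p ~ 1/n).


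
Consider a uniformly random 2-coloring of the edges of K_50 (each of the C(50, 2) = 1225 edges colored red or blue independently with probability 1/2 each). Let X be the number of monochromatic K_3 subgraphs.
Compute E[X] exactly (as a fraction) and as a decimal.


Let X = Σ_S X_S over the C(50, 3) = 19600 subsets S of size 3, where X_S = 1 if the K_3 on S is monochromatic.
For a fixed S, the K_3 on S has C(3, 2) = 3 edges. P[all 3 edges red] = (1/2)^3, and likewise for blue, so P[monochromatic] = 2·(1/2)^3 = 2^{1 − 3} = 1/4.
By linearity of expectation: E[X] = C(50, 3) · 2^{1 − 3} = 19600 · 1/4 = 4900.
Numerically: E[X] ≈ 4900.00000.

E[X] = C(50,3)·2^(1−C(3,2)) = 4900 ≈ 4900.00000.


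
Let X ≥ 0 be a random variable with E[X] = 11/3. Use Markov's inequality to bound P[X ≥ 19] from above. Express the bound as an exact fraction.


μ = E[X] = 11/3, a = 19.
Markov: P[X ≥ 19] ≤ μ/a = (11/3)/19 = 11/57.
Numerically: ≈ 0.1930.
(Since a = 19 > μ = 3.6667, the bound 11/57 is < 1 and informative.)

P[X ≥ 19] ≤ 11/57 ≈ 0.1930.


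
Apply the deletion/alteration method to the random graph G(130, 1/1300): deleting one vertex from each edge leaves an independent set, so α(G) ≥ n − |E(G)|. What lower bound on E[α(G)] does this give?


E[|E(G)|] = C(130, 2)·p = 8385 · (1/1300) = 129/20.
E[α(G)] ≥ n − E[|E(G)|] = 130 − 129/20 = 2471/20.
Numerically: ≈ 123.550000.
(This is only a lower bound; the true E[α(G)] may be larger.)

E[α(G)] ≥ 2471/20 ≈ 123.550000.


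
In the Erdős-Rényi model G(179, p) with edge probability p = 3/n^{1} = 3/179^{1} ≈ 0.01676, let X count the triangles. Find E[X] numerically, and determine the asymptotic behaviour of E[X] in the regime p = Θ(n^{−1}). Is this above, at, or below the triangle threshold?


Number of potential triangles: C(179, 3) = 939929.
Each occurs with probability p³ ≈ (0.01676)³ ≈ 4.707655e-06.
By linearity: E[X] = C(179, 3)·p³ ≈ 939929 · 4.707655e-06 ≈ 4.4249.
Here α = 1, so p = 3/n is exactly at the triangle threshold p ~ 1/n. Asymptotically E[X] → c³/6 = 3³/6 = 9/2 ≈ 4.5000, a bounded constant. In this regime the triangle count is asymptotically Poisson(c³/6).

E[X] ≈ 4.4249; in regime p = Θ(1/n^{1}) E[X] stays bounded (at the triangle threshold p ~ 1/n).


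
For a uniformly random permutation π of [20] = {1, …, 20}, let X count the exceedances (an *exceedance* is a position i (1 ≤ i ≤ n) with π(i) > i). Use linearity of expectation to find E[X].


Write X = Σ_{i=1}^{20} X_i, where X_i = 1_{π(i) > i}.
For each fixed i, π(i) is uniform over {1, …, 20} (marginal of a uniform permutation), so P[π(i) > i] = (n − i)/n. Summing: Σ_{i=1}^{20} (n − i)/n = (0 + 1 + … + 19)/20 = 20(20 − 1)/(2·20) = (20 − 1)/2.
Hence E[X] = Σ_{i=1}^{20} (20 − i)/20 = 19/2 ≈ 9.5000.

E[X] = 19/2 = 9.5000.


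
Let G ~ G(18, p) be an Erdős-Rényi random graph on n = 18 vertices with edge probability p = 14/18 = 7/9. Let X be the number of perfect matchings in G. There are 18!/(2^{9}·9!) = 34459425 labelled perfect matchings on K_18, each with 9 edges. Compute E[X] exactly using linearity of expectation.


K_18 has 18!/(2^{9}·9!) = 34459425 labelled perfect matchings.
For each such perfect matching H, let X_H = 1 if all 9 edges of H are present in G. Then P[X_H = 1] = p^{9} = (7/9)^{9} = 40353607/387420489.
By linearity of expectation: E[X] = Σ_H E[X_H] = 34459425 · p^{9} = 34459425 · 40353607/387420489 = 17167433257975/4782969.
Numerically: E[X] ≈ 3.59e+06.

E[X] = 34459425 · (7/9)^{9} = 17167433257975/4782969 ≈ 3.59e+06.


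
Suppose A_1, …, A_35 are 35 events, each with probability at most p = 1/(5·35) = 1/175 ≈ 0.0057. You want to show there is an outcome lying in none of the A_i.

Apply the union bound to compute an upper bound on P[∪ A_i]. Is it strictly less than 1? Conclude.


Union bound: P[∪_{i=1}^{35} A_i] ≤ Σ_i P[A_i] ≤ 35·p = 35·(1/175) = 1/5.
Numerically: 1/5 ≈ 0.2000.
Is 1/5 < 1? YES.
Since P[∪ A_i] ≤ 1/5 < 1, the complement has P[∩ A_i^c] ≥ 1 − 1/5 = 4/5 > 0, so some outcome avoids every A_i.

35·p = 1/5 ≈ 0.2000; existence CERTIFIED by the union bound.


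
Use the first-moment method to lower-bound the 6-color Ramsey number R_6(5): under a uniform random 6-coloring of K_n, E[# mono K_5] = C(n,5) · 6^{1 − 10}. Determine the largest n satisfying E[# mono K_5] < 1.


We need C(n, 5) · 6^{1 − 10} < 1, i.e. C(n, 5) < 6^{10 − 1} = 10077696.
Check values of n near the boundary:
  n = 61: C(61, 5) = 5949147; 5949147 < 10077696? YES
  n = 62: C(62, 5) = 6471002; 6471002 < 10077696? YES
  n = 63: C(63, 5) = 7028847; 7028847 < 10077696? YES
  n = 64: C(64, 5) = 7624512; 7624512 < 10077696? YES
  n = 65: C(65, 5) = 8259888; 8259888 < 10077696? YES
  n = 66: C(66, 5) = 8936928; 8936928 < 10077696? YES
  n = 67: C(67, 5) = 9657648; 9657648 < 10077696? YES
  n = 68: C(68, 5) = 10424128; 10424128 < 10077696? NO
  n = 69: C(69, 5) = 11238513; 11238513 < 10077696? NO
The largest n with C(n, 5) < 10077696 is n = 67 (where E[X] = 67067/69984 ≈ 0.958319). Hence R_6(5) > 67, i.e. R_6(5) ≥ 68.

Largest n = 67; hence R_6(5) > 67.


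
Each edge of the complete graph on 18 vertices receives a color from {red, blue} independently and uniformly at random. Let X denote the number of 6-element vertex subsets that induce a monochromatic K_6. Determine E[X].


Let X = Σ_S X_S over the C(18, 6) = 18564 subsets S of size 6, where X_S = 1 if the K_6 on S is monochromatic.
For a fixed S, the K_6 on S has C(6, 2) = 15 edges. P[all 15 edges red] = (1/2)^15, and likewise for blue, so P[monochromatic] = 2·(1/2)^15 = 2^{1 − 15} = 1/16384.
Summing: E[X] = C(18, 6) · 2^{1 − 15} = 18564 · 1/16384 = 4641/4096.
Numerically: E[X] ≈ 1.133057.

E[X] = C(18,6)·2^(1−C(6,2)) = 4641/4096 ≈ 1.133057.


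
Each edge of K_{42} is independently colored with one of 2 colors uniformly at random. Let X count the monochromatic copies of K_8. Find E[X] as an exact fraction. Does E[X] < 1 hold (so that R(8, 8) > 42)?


E[X] = C(42, 8) · 2^{1 − 28} = 118030185 · 2^{−27} = 118030185/134217728.
As a reduced fraction: E[X] = 118030185/134217728 ≈ 0.8793934.
Is E[X] < 1? YES.
Since E[X] < 1, there exists a 2-coloring of K_{42} with no monochromatic K_8; hence R(8, 8) > 42.

E[X] = 118030185/134217728 ≈ 0.8793934; E[X] < 1, so R(8, 8) > 42.


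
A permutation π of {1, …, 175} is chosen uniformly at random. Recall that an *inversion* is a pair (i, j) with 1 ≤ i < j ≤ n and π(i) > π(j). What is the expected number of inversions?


Write X = Σ X_I over the C(175, 2) = 15225 pairs i < j, with X_I the indicator of one inversion.
There are 15225 indicators.
For each fixed pair i < j, the values π(i) and π(j) are two distinct elements of {1, …, 175} in uniformly random order; by symmetry P[π(i) > π(j)] = 1/2.
By linearity: E[X] = 15225 · (1/2) = C(175, 2) · (1/2) = 15225/2 = 15225/2 ≈ 7612.50000.

E[X] = 15225/2 = 7612.50000.


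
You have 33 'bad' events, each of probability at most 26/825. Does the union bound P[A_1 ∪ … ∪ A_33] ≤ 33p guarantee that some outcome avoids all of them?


Union bound: P[∪_{i=1}^{33} A_i] ≤ Σ_i P[A_i] ≤ 33·p = 33·(26/825) = 26/25.
Numerically: 26/25 ≈ 1.040.
Is 26/25 < 1? NO.
Since the bound 26/25 is ≥ 1, the union bound is uninformative here; it does NOT by itself certify existence.

33·p = 26/25 ≈ 1.040; existence NOT certified by the union bound.


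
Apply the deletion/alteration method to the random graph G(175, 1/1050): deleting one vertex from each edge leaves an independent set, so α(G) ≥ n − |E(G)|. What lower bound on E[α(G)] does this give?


E[|E(G)|] = C(175, 2)·p = 15225 · (1/1050) = 29/2.
E[α(G)] ≥ n − E[|E(G)|] = 175 − 29/2 = 321/2.
Numerically: ≈ 160.500.
(This is only a lower bound; the true E[α(G)] may be larger.)

E[α(G)] ≥ 321/2 ≈ 160.500.


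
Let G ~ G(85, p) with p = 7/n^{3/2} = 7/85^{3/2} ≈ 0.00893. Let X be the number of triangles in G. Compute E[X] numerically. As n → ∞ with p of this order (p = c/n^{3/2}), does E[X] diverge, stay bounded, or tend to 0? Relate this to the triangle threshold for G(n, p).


Number of potential triangles: C(85, 3) = 98770.
Each occurs with probability p³ ≈ (0.00893)³ ≈ 7.12704e-07.
By linearity: E[X] = C(85, 3)·p³ ≈ 98770 · 7.12704e-07 ≈ 0.070.
Since α = 3/2 > 1, p = c/n^{3/2} = o(1/n) is below the triangle threshold p ~ 1/n. Asymptotically E[X] ~ (c³/6)·n^{3(1−α)} = (7³/6)·n^{-1.5} → 0, so by Markov's inequality G has no triangles w.h.p.

E[X] ≈ 0.070; in regime p = Θ(1/n^{3/2}) E[X] tends to 0 (below the triangle threshold p ~ 1/n).


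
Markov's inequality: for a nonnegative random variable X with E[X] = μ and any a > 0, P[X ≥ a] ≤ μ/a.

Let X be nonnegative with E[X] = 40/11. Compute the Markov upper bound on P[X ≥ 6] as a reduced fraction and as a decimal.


μ = E[X] = 40/11, a = 6.
Markov: P[X ≥ 6] ≤ μ/a = (40/11)/6 = 20/33.
Numerically: ≈ 0.6061.
(Since a = 6 > μ = 3.6364, the bound 20/33 is < 1 and informative.)

P[X ≥ 6] ≤ 20/33 ≈ 0.6061.


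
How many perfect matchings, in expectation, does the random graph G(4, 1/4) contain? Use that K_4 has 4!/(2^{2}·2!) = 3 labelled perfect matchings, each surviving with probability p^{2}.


K_4 has 4!/(2^{2}·2!) = 3 labelled perfect matchings.
For each such perfect matching H, let X_H = 1 if all 2 edges of H are present in G. Then P[X_H = 1] = p^{2} = (1/4)^{2} = 1/16.
By linearity of expectation: E[X] = Σ_H E[X_H] = 3 · p^{2} = 3 · 1/16 = 3/16.
Numerically: E[X] ≈ 0.1875.

E[X] = 3 · (1/4)^{2} = 3/16 ≈ 0.1875.


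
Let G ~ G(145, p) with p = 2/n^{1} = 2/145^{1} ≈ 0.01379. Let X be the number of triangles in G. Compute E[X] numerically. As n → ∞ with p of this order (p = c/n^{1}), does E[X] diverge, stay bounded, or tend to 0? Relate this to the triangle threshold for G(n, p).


Number of potential triangles: C(145, 3) = 497640.
Each occurs with probability p³ ≈ (0.01379)³ ≈ 2.624134e-06.
By linearity: E[X] = C(145, 3)·p³ ≈ 497640 · 2.624134e-06 ≈ 1.3059.
Here α = 1, so p = 2/n is exactly at the triangle threshold p ~ 1/n. Asymptotically E[X] → c³/6 = 2³/6 = 4/3 ≈ 1.3333, a bounded constant. In this regime the triangle count is asymptotically Poisson(c³/6).

E[X] ≈ 1.3059; in regime p = Θ(1/n^{1}) E[X] stays bounded (at the triangle threshold p ~ 1/n).


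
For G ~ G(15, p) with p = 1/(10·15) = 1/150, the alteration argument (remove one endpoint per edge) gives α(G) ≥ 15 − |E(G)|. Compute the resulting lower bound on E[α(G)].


E[|E(G)|] = C(15, 2)·p = 105 · (1/150) = 7/10.
E[α(G)] ≥ n − E[|E(G)|] = 15 − 7/10 = 143/10.
Numerically: ≈ 14.3000.
(This is only a lower bound; the true E[α(G)] may be larger.)

E[α(G)] ≥ 143/10 ≈ 14.3000.


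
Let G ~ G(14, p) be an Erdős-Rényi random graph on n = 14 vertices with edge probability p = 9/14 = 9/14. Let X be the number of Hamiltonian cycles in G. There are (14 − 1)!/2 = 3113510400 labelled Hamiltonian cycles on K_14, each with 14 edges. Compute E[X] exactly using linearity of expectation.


K_14 has (14 − 1)!/2 = 3113510400 labelled Hamiltonian cycles.
For each such Hamiltonian cycle H, let X_H = 1 if all 14 edges of H are present in G. Then P[X_H = 1] = p^{14} = (9/14)^{14} = 22876792454961/11112006825558016.
By linearity of expectation: E[X] = Σ_H E[X_H] = 3113510400 · p^{14} = 3113510400 · 22876792454961/11112006825558016 = 19873641525435994725/3100448333024.
Numerically: E[X] ≈ 6.41e+06.

E[X] = 3113510400 · (9/14)^{14} = 19873641525435994725/3100448333024 ≈ 6.41e+06.


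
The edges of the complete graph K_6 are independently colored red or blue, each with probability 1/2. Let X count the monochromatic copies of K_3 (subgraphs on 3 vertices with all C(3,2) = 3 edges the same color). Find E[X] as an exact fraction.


Let X = Σ_S X_S over the C(6, 3) = 20 subsets S of size 3, where X_S = 1 if the K_3 on S is monochromatic.
For a fixed S, the K_3 on S has C(3, 2) = 3 edges. P[all 3 edges red] = (1/2)^3, and likewise for blue, so P[monochromatic] = 2·(1/2)^3 = 2^{1 − 3} = 1/4.
By linearity of expectation: E[X] = C(6, 3) · 2^{1 − 3} = 20 · 1/4 = 5.
Numerically: E[X] ≈ 5.00000.

E[X] = C(6,3)·2^(1−C(3,2)) = 5 ≈ 5.00000.


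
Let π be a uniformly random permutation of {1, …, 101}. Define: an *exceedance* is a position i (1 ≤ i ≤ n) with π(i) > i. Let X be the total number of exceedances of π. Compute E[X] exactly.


Write X = Σ_{i=1}^{101} X_i, where X_i = 1_{π(i) > i}.
For each fixed i, π(i) is uniform over {1, …, 101} (marginal of a uniform permutation), so P[π(i) > i] = (n − i)/n. Summing: Σ_{i=1}^{101} (n − i)/n = (0 + 1 + … + 100)/101 = 101(101 − 1)/(2·101) = (101 − 1)/2.
Hence E[X] = Σ_{i=1}^{101} (101 − i)/101 = 50 ≈ 50.000.

E[X] = 50 = 50.000.


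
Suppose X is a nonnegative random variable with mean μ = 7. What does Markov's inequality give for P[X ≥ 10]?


μ = E[X] = 7, a = 10.
Markov: P[X ≥ 10] ≤ μ/a = (7)/10 = 7/10.
Numerically: ≈ 0.70000.
(Since a = 10 > μ = 7.00000, the bound 7/10 is < 1 and informative.)

P[X ≥ 10] ≤ 7/10 ≈ 0.70000.


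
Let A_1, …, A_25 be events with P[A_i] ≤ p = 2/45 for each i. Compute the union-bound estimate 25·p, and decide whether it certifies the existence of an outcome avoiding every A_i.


Union bound: P[∪_{i=1}^{25} A_i] ≤ Σ_i P[A_i] ≤ 25·p = 25·(2/45) = 10/9.
Numerically: 10/9 ≈ 1.111111.
Is 10/9 < 1? NO.
Since the bound 10/9 is ≥ 1, the union bound is uninformative here; it does NOT by itself certify existence.

25·p = 10/9 ≈ 1.111111; existence NOT certified by the union bound.


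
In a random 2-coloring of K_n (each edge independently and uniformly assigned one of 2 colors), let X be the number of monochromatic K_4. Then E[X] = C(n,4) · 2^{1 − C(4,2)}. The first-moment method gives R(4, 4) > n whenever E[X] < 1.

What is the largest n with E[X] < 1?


We need C(n, 4) · 2^{1 − 6} < 1, i.e. C(n, 4) < 2^{6 − 1} = 32.
Check values of n near the boundary:
  n = 5: C(5, 4) = 5; 5 < 32? YES
  n = 6: C(6, 4) = 15; 15 < 32? YES
  n = 7: C(7, 4) = 35; 35 < 32? NO
  n = 8: C(8, 4) = 70; 70 < 32? NO
The largest n with C(n, 4) < 32 is n = 6 (where E[X] = 15/32 ≈ 0.4687500). Hence R(4, 4) > 6, i.e. R(4, 4) ≥ 7.

Largest n = 6; hence R(4, 4) > 6.


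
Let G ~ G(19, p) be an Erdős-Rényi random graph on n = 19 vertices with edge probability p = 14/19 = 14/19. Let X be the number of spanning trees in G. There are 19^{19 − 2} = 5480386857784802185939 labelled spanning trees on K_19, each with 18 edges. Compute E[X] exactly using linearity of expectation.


K_19 has 19^{19 − 2} = 5480386857784802185939 labelled spanning trees.
For each such spanning tree H, let X_H = 1 if all 18 edges of H are present in G. Then P[X_H = 1] = p^{18} = (14/19)^{18} = 426878854210636742656/104127350297911241532841.
By linearity of expectation: E[X] = Σ_H E[X_H] = 5480386857784802185939 · p^{18} = 5480386857784802185939 · 426878854210636742656/104127350297911241532841 = 426878854210636742656/19.
Numerically: E[X] ≈ 2.24673e+19.

E[X] = 5480386857784802185939 · (14/19)^{18} = 426878854210636742656/19 ≈ 2.24673e+19.


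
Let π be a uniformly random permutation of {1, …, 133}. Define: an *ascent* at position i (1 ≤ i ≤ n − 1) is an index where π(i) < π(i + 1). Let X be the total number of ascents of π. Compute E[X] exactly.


Write X = Σ X_I over i = 1, …, 132, with X_I the indicator of one ascent.
There are 132 indicators.
For each fixed i, the pair (π(i), π(i+1)) is a uniformly random ordered pair of distinct values from {1, …, 133}; by symmetry P[π(i) < π(i+1)] = 1/2.
By linearity: E[X] = 132 · (1/2) = (133 − 1) · (1/2) = 66 ≈ 66.000.

E[X] = 66 = 66.000.


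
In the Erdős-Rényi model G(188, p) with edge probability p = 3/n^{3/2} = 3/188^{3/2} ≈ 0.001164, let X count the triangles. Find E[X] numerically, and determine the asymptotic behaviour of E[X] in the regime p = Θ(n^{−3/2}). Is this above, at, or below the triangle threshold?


Number of potential triangles: C(188, 3) = 1089836.
Each occurs with probability p³ ≈ (0.001164)³ ≈ 1.576353e-09.
By linearity: E[X] = C(188, 3)·p³ ≈ 1089836 · 1.576353e-09 ≈ 0.0017.
Since α = 3/2 > 1, p = c/n^{3/2} = o(1/n) is below the triangle threshold p ~ 1/n. Asymptotically E[X] ~ (c³/6)·n^{3(1−α)} = (3³/6)·n^{-1.5} → 0, so by Markov's inequality G has no triangles w.h.p.

E[X] ≈ 0.0017; in regime p = Θ(1/n^{3/2}) E[X] tends to 0 (below the triangle threshold p ~ 1/n).


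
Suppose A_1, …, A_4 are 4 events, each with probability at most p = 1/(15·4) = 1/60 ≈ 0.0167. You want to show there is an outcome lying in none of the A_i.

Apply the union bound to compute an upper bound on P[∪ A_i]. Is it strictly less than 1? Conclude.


Union bound: P[∪_{i=1}^{4} A_i] ≤ Σ_i P[A_i] ≤ 4·p = 4·(1/60) = 1/15.
Numerically: 1/15 ≈ 0.0667.
Is 1/15 < 1? YES.
Since P[∪ A_i] ≤ 1/15 < 1, the complement has P[∩ A_i^c] ≥ 1 − 1/15 = 14/15 > 0, so some outcome avoids every A_i.

4·p = 1/15 ≈ 0.0667; existence CERTIFIED by the union bound.


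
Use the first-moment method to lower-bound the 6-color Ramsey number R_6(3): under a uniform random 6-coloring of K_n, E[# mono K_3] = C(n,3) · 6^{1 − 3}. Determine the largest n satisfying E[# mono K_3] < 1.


We need C(n, 3) · 6^{1 − 3} < 1, i.e. C(n, 3) < 6^{3 − 1} = 36.
Check values of n near the boundary:
  n = 3: C(3, 3) = 1; 1 < 36? YES
  n = 4: C(4, 3) = 4; 4 < 36? YES
  n = 5: C(5, 3) = 10; 10 < 36? YES
  n = 6: C(6, 3) = 20; 20 < 36? YES
  n = 7: C(7, 3) = 35; 35 < 36? YES
  n = 8: C(8, 3) = 56; 56 < 36? NO
  n = 9: C(9, 3) = 84; 84 < 36? NO
The largest n with C(n, 3) < 36 is n = 7 (where E[X] = 35/36 ≈ 0.9722222). Hence R_6(3) > 7, i.e. R_6(3) ≥ 8.

Largest n = 7; hence R_6(3) > 7.


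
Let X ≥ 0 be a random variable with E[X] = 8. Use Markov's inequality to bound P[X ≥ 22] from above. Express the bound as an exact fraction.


μ = E[X] = 8, a = 22.
Markov: P[X ≥ 22] ≤ μ/a = (8)/22 = 4/11.
Numerically: ≈ 0.36364.
(Since a = 22 > μ = 8.00000, the bound 4/11 is < 1 and informative.)

P[X ≥ 22] ≤ 4/11 ≈ 0.36364.


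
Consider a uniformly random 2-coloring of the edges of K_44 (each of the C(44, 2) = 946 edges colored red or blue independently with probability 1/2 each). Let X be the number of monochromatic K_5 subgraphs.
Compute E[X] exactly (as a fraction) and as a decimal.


Let X = Σ_S X_S over the C(44, 5) = 1086008 subsets S of size 5, where X_S = 1 if the K_5 on S is monochromatic.
For a fixed S, the K_5 on S has C(5, 2) = 10 edges. P[all 10 edges red] = (1/2)^10, and likewise for blue, so P[monochromatic] = 2·(1/2)^10 = 2^{1 − 10} = 1/512.
By linearity of expectation: E[X] = C(44, 5) · 2^{1 − 10} = 1086008 · 1/512 = 135751/64.
Numerically: E[X] ≈ 2121.10938.

E[X] = C(44,5)·2^(1−C(5,2)) = 135751/64 ≈ 2121.10938.


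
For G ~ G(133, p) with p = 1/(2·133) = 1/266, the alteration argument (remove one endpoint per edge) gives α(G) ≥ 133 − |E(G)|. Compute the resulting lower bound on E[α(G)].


E[|E(G)|] = C(133, 2)·p = 8778 · (1/266) = 33.
E[α(G)] ≥ n − E[|E(G)|] = 133 − 33 = 100.
Numerically: ≈ 100.0000.
(This is only a lower bound; the true E[α(G)] may be larger.)

E[α(G)] ≥ 100 ≈ 100.0000.


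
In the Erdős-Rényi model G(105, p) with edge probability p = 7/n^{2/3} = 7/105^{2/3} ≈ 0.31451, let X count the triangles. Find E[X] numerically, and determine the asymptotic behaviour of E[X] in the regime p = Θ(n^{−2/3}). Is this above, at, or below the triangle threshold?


Number of potential triangles: C(105, 3) = 187460.
Each occurs with probability p³ ≈ (0.31451)³ ≈ 3.1111111e-02.
By linearity: E[X] = C(105, 3)·p³ ≈ 187460 · 3.1111111e-02 ≈ 5832.08889.
Since α = 2/3 < 1, p = c/n^{2/3} ≫ 1/n is above the triangle threshold p ~ 1/n. Asymptotically E[X] ~ (c³/6)·n^{3(1−α)} = (7³/6)·n^{1} → ∞; triangles are abundant w.h.p.

E[X] ≈ 5832.08889; in regime p = Θ(1/n^{2/3}) E[X] diverges (above the triangle threshold p ~ 1/n).


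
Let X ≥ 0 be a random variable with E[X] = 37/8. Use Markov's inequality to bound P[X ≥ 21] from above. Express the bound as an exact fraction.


μ = E[X] = 37/8, a = 21.
Markov: P[X ≥ 21] ≤ μ/a = (37/8)/21 = 37/168.
Numerically: ≈ 0.22024.
(Since a = 21 > μ = 4.62500, the bound 37/168 is < 1 and informative.)

P[X ≥ 21] ≤ 37/168 ≈ 0.22024.


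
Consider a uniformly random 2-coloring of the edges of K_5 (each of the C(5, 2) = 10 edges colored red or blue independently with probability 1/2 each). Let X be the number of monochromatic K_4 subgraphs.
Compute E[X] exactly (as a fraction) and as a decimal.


Let X = Σ_S X_S over the C(5, 4) = 5 subsets S of size 4, where X_S = 1 if the K_4 on S is monochromatic.
For a fixed S, the K_4 on S has C(4, 2) = 6 edges. P[all 6 edges red] = (1/2)^6, and likewise for blue, so P[monochromatic] = 2·(1/2)^6 = 2^{1 − 6} = 1/32.
By linearity: E[X] = C(5, 4) · 2^{1 − 6} = 5 · 1/32 = 5/32.
Numerically: E[X] ≈ 0.15625.

E[X] = C(5,4)·2^(1−C(4,2)) = 5/32 ≈ 0.15625.


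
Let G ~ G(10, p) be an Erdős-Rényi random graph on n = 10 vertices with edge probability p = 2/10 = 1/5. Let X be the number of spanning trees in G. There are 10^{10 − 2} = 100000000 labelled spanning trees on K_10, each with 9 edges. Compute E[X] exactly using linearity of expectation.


K_10 has 10^{10 − 2} = 100000000 labelled spanning trees.
For each such spanning tree H, let X_H = 1 if all 9 edges of H are present in G. Then P[X_H = 1] = p^{9} = (1/5)^{9} = 1/1953125.
By linearity: E[X] = Σ_H E[X_H] = 100000000 · p^{9} = 100000000 · 1/1953125 = 256/5.
Numerically: E[X] ≈ 51.2.

E[X] = 100000000 · (1/5)^{9} = 256/5 ≈ 51.2.


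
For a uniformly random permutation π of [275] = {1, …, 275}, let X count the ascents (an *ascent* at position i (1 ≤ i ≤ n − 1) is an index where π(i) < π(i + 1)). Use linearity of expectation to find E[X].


Write X = Σ X_I over i = 1, …, 274, with X_I the indicator of one ascent.
There are 274 indicators.
For each fixed i, the pair (π(i), π(i+1)) is a uniformly random ordered pair of distinct values from {1, …, 275}; by symmetry P[π(i) < π(i+1)] = 1/2.
By linearity: E[X] = 274 · (1/2) = (275 − 1) · (1/2) = 137 ≈ 137.000.

E[X] = 137 = 137.000.


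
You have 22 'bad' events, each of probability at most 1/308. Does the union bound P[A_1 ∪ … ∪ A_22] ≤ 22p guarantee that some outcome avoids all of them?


Union bound: P[∪_{i=1}^{22} A_i] ≤ Σ_i P[A_i] ≤ 22·p = 22·(1/308) = 1/14.
Numerically: 1/14 ≈ 0.071.
Is 1/14 < 1? YES.
Since P[∪ A_i] ≤ 1/14 < 1, the complement has P[∩ A_i^c] ≥ 1 − 1/14 = 13/14 > 0, so some outcome avoids every A_i.

22·p = 1/14 ≈ 0.071; existence CERTIFIED by the union bound.


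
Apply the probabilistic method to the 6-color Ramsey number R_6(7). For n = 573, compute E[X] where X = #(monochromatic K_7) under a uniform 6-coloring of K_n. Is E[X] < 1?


E[X] = C(573, 7) · 6^{1 − 21} = 3878597732564412 · 6^{−20} = 3878597732564412/3656158440062976.
As a reduced fraction: E[X] = 11970980656063/11284439629824 ≈ 1.0608.
Is E[X] < 1? NO.
Since E[X] ≥ 1, the first-moment bound is inconclusive at n = 573; it does NOT by itself certify R_6(7) > 573.

E[X] = 11970980656063/11284439629824 ≈ 1.0608; E[X] ≥ 1; first-moment method inconclusive here.


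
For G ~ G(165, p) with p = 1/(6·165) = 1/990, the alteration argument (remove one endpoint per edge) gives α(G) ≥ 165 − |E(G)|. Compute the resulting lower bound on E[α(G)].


E[|E(G)|] = C(165, 2)·p = 13530 · (1/990) = 41/3.
E[α(G)] ≥ n − E[|E(G)|] = 165 − 41/3 = 454/3.
Numerically: ≈ 151.333.
(This is only a lower bound; the true E[α(G)] may be larger.)

E[α(G)] ≥ 454/3 ≈ 151.333.


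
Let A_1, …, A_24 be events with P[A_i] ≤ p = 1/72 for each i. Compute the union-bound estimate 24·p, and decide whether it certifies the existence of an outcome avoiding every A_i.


Union bound: P[∪_{i=1}^{24} A_i] ≤ Σ_i P[A_i] ≤ 24·p = 24·(1/72) = 1/3.
Numerically: 1/3 ≈ 0.33333.
Is 1/3 < 1? YES.
Since P[∪ A_i] ≤ 1/3 < 1, the complement has P[∩ A_i^c] ≥ 1 − 1/3 = 2/3 > 0, so some outcome avoids every A_i.

24·p = 1/3 ≈ 0.33333; existence CERTIFIED by the union bound.


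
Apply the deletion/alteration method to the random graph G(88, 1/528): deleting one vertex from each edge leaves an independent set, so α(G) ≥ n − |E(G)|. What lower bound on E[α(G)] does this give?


E[|E(G)|] = C(88, 2)·p = 3828 · (1/528) = 29/4.
E[α(G)] ≥ n − E[|E(G)|] = 88 − 29/4 = 323/4.
Numerically: ≈ 80.750000.
(This is only a lower bound; the true E[α(G)] may be larger.)

E[α(G)] ≥ 323/4 ≈ 80.750000.


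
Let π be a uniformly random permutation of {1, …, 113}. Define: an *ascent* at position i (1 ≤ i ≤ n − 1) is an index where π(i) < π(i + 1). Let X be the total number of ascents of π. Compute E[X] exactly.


Write X = Σ X_I over i = 1, …, 112, with X_I the indicator of one ascent.
There are 112 indicators.
For each fixed i, the pair (π(i), π(i+1)) is a uniformly random ordered pair of distinct values from {1, …, 113}; by symmetry P[π(i) < π(i+1)] = 1/2.
By linearity: E[X] = 112 · (1/2) = (113 − 1) · (1/2) = 56 ≈ 56.000.

E[X] = 56 = 56.000.


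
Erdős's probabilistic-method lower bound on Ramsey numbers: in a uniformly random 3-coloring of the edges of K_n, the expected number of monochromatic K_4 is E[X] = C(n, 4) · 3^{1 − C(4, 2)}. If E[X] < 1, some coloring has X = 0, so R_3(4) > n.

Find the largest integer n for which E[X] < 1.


We need C(n, 4) · 3^{1 − 6} < 1, i.e. C(n, 4) < 3^{6 − 1} = 243.
Check values of n near the boundary:
  n = 8: C(8, 4) = 70; 70 < 243? YES
  n = 9: C(9, 4) = 126; 126 < 243? YES
  n = 10: C(10, 4) = 210; 210 < 243? YES
  n = 11: C(11, 4) = 330; 330 < 243? NO
  n = 12: C(12, 4) = 495; 495 < 243? NO
The largest n with C(n, 4) < 243 is n = 10 (where E[X] = 70/81 ≈ 0.864198). Hence R_3(4) > 10, i.e. R_3(4) ≥ 11.

Largest n = 10; hence R_3(4) > 10.


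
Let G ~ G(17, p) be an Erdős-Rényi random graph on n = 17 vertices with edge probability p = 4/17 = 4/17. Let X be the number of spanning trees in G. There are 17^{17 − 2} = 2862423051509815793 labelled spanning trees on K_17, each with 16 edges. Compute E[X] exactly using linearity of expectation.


K_17 has 17^{17 − 2} = 2862423051509815793 labelled spanning trees.
For each such spanning tree H, let X_H = 1 if all 16 edges of H are present in G. Then P[X_H = 1] = p^{16} = (4/17)^{16} = 4294967296/48661191875666868481.
By linearity of expectation: E[X] = Σ_H E[X_H] = 2862423051509815793 · p^{16} = 2862423051509815793 · 4294967296/48661191875666868481 = 4294967296/17.
Numerically: E[X] ≈ 2.53e+08.

E[X] = 2862423051509815793 · (4/17)^{16} = 4294967296/17 ≈ 2.53e+08.
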